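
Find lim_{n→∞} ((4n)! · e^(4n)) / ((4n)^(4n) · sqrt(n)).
lim = sqrt(2π·4)

Stirling: (4n)! ~ sqrt(2π·4n) · (4n/e)^(4n). Hence
  (4n)! · e^(4n) / (4n)^(4n) ~ sqrt(2π·4n).
Dividing by sqrt(n): sqrt(2π·4n) / sqrt(n) = sqrt(2π·4) · n^((1−1)/2), so the limit is sqrt(2π·4).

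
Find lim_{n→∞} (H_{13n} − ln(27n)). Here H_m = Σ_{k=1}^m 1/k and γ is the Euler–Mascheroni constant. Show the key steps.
lim = ln(13/27) + γ

By Euler-Maclaurin, H_m = ln m + γ + O(1/m). So
  H_{13n} − ln(27n) = ln(13n) + γ − ln(27n) + O(1/n)
                       = ln(13/27) + γ + O(1/n).
Hence the limit is ln(13/27) + γ.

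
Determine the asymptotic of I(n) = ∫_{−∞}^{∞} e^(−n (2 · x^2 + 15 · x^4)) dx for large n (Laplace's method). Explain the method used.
I(n) ~ sqrt(π/(2n))

φ(x) = 2 · x^2 + 15 · x^4 has its unique global minimum at x* = 0 (since φ'(x) = 4x + 60x^3 = 0 only at x = 0 for real x with both coefficients positive, and φ → ∞ as |x| → ∞). At x* = 0, φ(0) = 0 and φ''(0) = 4. Laplace's method then gives
  I(n) ~ sqrt(2π / (n · φ''(0))) · e^(−n φ(0)) = sqrt(2π / (4n)) = sqrt(π/(2n)).
The 15 · x^4 term contributes only at subleading order (an O(1/n) relative correction).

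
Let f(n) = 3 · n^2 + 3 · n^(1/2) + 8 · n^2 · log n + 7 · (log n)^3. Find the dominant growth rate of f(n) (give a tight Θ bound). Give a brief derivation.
f(n) ∈ Θ(n^2 · log n)

Compare the terms by growth order. For large n, n^a · (log n)^b dominates n^a' · (log n)^b' iff a > a', or (a = a' and b > b'). Ranking the 4 terms shows the dominant one is 8 · n^2 · log n. Hence f(n) ∈ Θ(n^2 · log n).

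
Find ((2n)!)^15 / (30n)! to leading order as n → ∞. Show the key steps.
((2n)!)^15/(30n)! ~ ((2π·2n)^(14/2) / sqrt(15)) · 15^(−15·2n)  →  0

Write N = 2n. Stirling: N! ~ sqrt(2π N)(N/e)^N and (15N)! ~ sqrt(2π·15N)·(15N/e)^(15N).
  (N!)^15/(15N)! ~ (2π N)^(15/2) (N/e)^(15N) / [sqrt(2π·15N) (15N/e)^(15N)]
     = (2π N)^(15/2) / sqrt(2π·15N) · (N/(15N))^(15N)
     = (2π N)^((15−1)/2) / sqrt(15) · 15^(−15N).
Since 15^15 > 1, the factor 15^(−15N) decays exponentially, so the ratio → 0. Substituting N = 2n gives the stated form.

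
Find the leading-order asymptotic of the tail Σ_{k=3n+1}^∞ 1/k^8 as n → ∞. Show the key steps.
Σ_{k>3n} 1/k^8 ~ 1/(7 · (3n)^7)

Compare to the integral: ∫_{3n}^∞ x^(−8) dx = [−x^(−7)/7]_{3n}^∞ = 1/((8−1)·(3n)^7). Euler-Maclaurin then gives
  Σ_{k>3n} 1/k^8 = ∫_{3n}^∞ dx/x^8 − 1/(2·(3n)^8) + O(1/(3n)^9).
(Equivalently this is ζ(8) − Σ_{k≤3n} 1/k^8.)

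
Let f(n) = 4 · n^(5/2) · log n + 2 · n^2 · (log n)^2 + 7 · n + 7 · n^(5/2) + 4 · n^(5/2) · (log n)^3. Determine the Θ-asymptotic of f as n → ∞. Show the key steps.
f(n) ∈ Θ(n^(5/2) · (log n)^3)

Compare the terms by growth order. For large n, n^a · (log n)^b dominates n^a' · (log n)^b' iff a > a', or (a = a' and b > b'). Ranking the 5 terms shows the dominant one is 4 · n^(5/2) · (log n)^3. Hence f(n) ∈ Θ(n^(5/2) · (log n)^3).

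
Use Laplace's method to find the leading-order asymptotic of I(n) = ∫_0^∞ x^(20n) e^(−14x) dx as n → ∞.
I(n) ~ (sqrt(2π·20n) / 14) · (20n/(14e))^(20n)

Write the integrand as exp(20n ln x − 14x) and set f(x) = 20n ln x − 14x. Then f'(x) = 20n/x − 14 = 0 at x* = 20n/14, and f''(x*) = −20n/x*^2 = −14^2/(20n). Laplace's method (interior maximum) gives
  I(n) ~ e^(f(x*)) · sqrt(2π / |f''(x*)|)
        = exp(20n ln(20n/14) − 20n) · sqrt(2π · 20n / 14^2)
        = (20n/14)^(20n) e^(−20n) · sqrt(2π·20n) / 14
        = (sqrt(2π·20n) / 14) · (20n/(14e))^(20n).
This matches Γ(20n+1)/14^(20n+1) with Stirling applied to Γ.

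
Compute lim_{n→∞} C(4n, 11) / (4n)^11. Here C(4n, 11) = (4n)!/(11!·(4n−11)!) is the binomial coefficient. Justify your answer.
lim = 1/11! = 1/39916800

With N = 4n → ∞: C(N, 11) / N^11 = [N(N−1)…(N−10)] / (11! · N^11) = (1/11!) · 1 · (1 − 1/(4n)) · … · (1 − 10/(4n)). Each factor → 1 as N → ∞, so the limit is 1/11! = 1/39916800.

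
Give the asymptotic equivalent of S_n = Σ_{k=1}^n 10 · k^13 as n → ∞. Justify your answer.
S_n ~ 5 · n^14 / 7

By integral comparison (Euler-Maclaurin), Σ_{k=1}^n 10 · k^13 = 10 · ∫_0^n x^13 dx + O(n^13) = 10 · n^14/14 = 5 · n^14 / 7 + O(n^13). (Equivalently, Faulhaber's formula gives the same leading term.)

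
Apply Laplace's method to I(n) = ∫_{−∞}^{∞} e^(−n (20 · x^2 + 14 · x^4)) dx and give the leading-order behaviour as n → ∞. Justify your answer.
I(n) ~ sqrt(π/(20n))

φ(x) = 20 · x^2 + 14 · x^4 has its unique global minimum at x* = 0 (since φ'(x) = 40x + 56x^3 = 0 only at x = 0 for real x with both coefficients positive, and φ → ∞ as |x| → ∞). At x* = 0, φ(0) = 0 and φ''(0) = 40. Laplace's method then gives
  I(n) ~ sqrt(2π / (n · φ''(0))) · e^(−n φ(0)) = sqrt(2π / (40n)) = sqrt(π/(20n)).
The 14 · x^4 term contributes only at subleading order (an O(1/n) relative correction).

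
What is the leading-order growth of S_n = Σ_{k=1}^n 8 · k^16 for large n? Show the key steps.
S_n ~ 8 · n^17 / 17

By integral comparison (Euler-Maclaurin), Σ_{k=1}^n 8 · k^16 = 8 · ∫_0^n x^16 dx + O(n^16) = 8 · n^17/17 + O(n^16). (Equivalently, Faulhaber's formula gives the same leading term.)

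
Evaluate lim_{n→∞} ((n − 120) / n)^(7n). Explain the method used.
lim = e^(−840)

Rewrite as (1 − 120/n)^(7n). By the standard limit (1 + x/n)^n → e^x, we have (1 − 120/n)^n → e^(−120), and raising to the 7th power gives e^(−840).
More precisely, ln[(1 − 120/n)^(7n)] = 7n · ln(1 − 120/n) = 7n · (-120/n + O(1/n^2)) = -840 + O(1/n) → -840.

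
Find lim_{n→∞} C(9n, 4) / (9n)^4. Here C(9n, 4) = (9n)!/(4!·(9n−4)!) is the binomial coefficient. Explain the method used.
lim = 1/4! = 1/24

With N = 9n → ∞: C(N, 4) / N^4 = [N(N−1)…(N−3)] / (4! · N^4) = (1/4!) · 1 · (1 − 1/(9n)) · (1 − 2/(9n)) · (1 − 3/(9n)). Each factor → 1 as N → ∞, so the limit is 1/4! = 1/24.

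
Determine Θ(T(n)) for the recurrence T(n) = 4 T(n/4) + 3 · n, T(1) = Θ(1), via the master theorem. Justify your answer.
T(n) = Θ(n log n)

log_4 4 = 1, and f(n) = 3 · n = Θ(n^(log_4 4)). This is Case 2 of the master theorem: T(n) = Θ(f(n) · log n) = Θ(n log n).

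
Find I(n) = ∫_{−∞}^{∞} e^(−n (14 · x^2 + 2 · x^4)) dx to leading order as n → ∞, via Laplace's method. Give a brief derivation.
I(n) ~ sqrt(π/(14n))

φ(x) = 14 · x^2 + 2 · x^4 has its unique global minimum at x* = 0 (since φ'(x) = 28x + 8x^3 = 0 only at x = 0 for real x with both coefficients positive, and φ → ∞ as |x| → ∞). At x* = 0, φ(0) = 0 and φ''(0) = 28. Laplace's method then gives
  I(n) ~ sqrt(2π / (n · φ''(0))) · e^(−n φ(0)) = sqrt(2π / (28n)) = sqrt(π/(14n)).
The 2 · x^4 term contributes only at subleading order (an O(1/n) relative correction).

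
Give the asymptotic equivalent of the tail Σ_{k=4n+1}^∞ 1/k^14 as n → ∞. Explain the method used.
Σ_{k>4n} 1/k^14 ~ 1/(13 · (4n)^13)

Compare to the integral: ∫_{4n}^∞ x^(−14) dx = [−x^(−13)/13]_{4n}^∞ = 1/((14−1)·(4n)^13). Euler-Maclaurin then gives
  Σ_{k>4n} 1/k^14 = ∫_{4n}^∞ dx/x^14 − 1/(2·(4n)^14) + O(1/(4n)^15).
(Equivalently this is ζ(14) − Σ_{k≤4n} 1/k^14.)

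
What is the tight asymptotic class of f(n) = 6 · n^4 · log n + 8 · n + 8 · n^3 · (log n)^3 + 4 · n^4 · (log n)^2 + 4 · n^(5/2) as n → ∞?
f(n) ∈ Θ(n^4 · (log n)^2)

Compare the terms by growth order. For large n, n^a · (log n)^b dominates n^a' · (log n)^b' iff a > a', or (a = a' and b > b'). Ranking the 5 terms shows the dominant one is 4 · n^4 · (log n)^2. Hence f(n) ∈ Θ(n^4 · (log n)^2).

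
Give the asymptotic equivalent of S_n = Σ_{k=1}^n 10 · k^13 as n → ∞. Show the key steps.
S_n ~ 5 · n^14 / 7

By integral comparison (Euler-Maclaurin), Σ_{k=1}^n 10 · k^13 = 10 · ∫_0^n x^13 dx + O(n^13) = 10 · n^14/14 = 5 · n^14 / 7 + O(n^13). (Equivalently, Faulhaber's formula gives the same leading term.)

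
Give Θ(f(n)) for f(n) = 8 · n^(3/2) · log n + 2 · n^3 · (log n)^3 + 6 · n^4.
f(n) ∈ Θ(n^4)

Compare the terms by growth order. For large n, n^a · (log n)^b dominates n^a' · (log n)^b' iff a > a', or (a = a' and b > b'). Ranking the 3 terms shows the dominant one is 6 · n^4. Hence f(n) ∈ Θ(n^4).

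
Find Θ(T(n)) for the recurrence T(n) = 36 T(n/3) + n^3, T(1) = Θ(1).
T(n) = Θ(n^(log_3 36))

Master theorem: compare f(n) = n^3 to n^(log_3 36) where log_3 36 ≈ 3.262. Since 3 < log_3 36, we have f(n) = O(n^(log_3 36 − ε)) for some ε > 0 — Case 1. Hence T(n) = Θ(n^(log_3 36)).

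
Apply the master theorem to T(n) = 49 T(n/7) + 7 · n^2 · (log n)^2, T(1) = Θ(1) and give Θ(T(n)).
T(n) = Θ(n^2 · (log n)^3)

Here log_7 49 = 2 and f(n) = 7 · n^2 · (log n)^2 = Θ(n^(log_7 49) · (log n)^2). This is the extended Case 2 of the master theorem (f matches the critical exponent up to log factors), giving T(n) = Θ(n^(log_7 49) · (log n)^(2+1)) = Θ(n^2 · (log n)^3).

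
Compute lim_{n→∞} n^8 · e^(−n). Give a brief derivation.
lim = 0

Exponentials with base > 1 dominate every fixed polynomial: for any fixed c, n^c / e^n → 0 as n → ∞ (e.g. by the ratio test, or since e^n grows faster than any power of n). Hence n^8 · e^(−n) = n^8 / e^n → 0.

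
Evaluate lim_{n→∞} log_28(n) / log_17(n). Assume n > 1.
lim = ln(17) / ln(28) = log_28(17)

Change of base: log_28(n) = ln n / ln 28 and log_17(n) = ln n / ln 17. The ratio is (ln n / ln 28) · (ln 17 / ln n) = ln 17 / ln 28, a constant independent of n. So the limit is ln 17 / ln 28 = log_28(17).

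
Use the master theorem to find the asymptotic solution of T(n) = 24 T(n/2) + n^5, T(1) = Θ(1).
T(n) = Θ(n^5)

log_2 24 ≈ 4.585. f(n) = n^5 dominates n^(log_2 24) since 5 > 4.585, and the regularity condition a·f(n/b) = 24·(n/2)^5 = (24/32)·n^5 ≤ c·f(n) holds with c = 24/32 ≈ 0.75 < 1. So this is Case 3: T(n) = Θ(f(n)) = Θ(n^5).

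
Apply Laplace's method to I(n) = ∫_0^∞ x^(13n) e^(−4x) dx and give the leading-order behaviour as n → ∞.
I(n) ~ (sqrt(2π·13n) / 4) · (13n/(4e))^(13n)

Write the integrand as exp(13n ln x − 4x) and set f(x) = 13n ln x − 4x. Then f'(x) = 13n/x − 4 = 0 at x* = 13n/4, and f''(x*) = −13n/x*^2 = −4^2/(13n). Laplace's method (interior maximum) gives
  I(n) ~ e^(f(x*)) · sqrt(2π / |f''(x*)|)
        = exp(13n ln(13n/4) − 13n) · sqrt(2π · 13n / 4^2)
        = (13n/4)^(13n) e^(−13n) · sqrt(2π·13n) / 4
        = (sqrt(2π·13n) / 4) · (13n/(4e))^(13n).
This matches Γ(13n+1)/4^(13n+1) with Stirling applied to Γ.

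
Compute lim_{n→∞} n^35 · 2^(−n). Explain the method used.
lim = 0

Exponentials with base > 1 dominate every fixed polynomial: for any fixed c, n^c / 2^n → 0 as n → ∞ (e.g. by the ratio test, or by writing 2^n = e^(n ln 2) and noting e^(n ln 2) / n^c → ∞). Hence n^35 · 2^(−n) = n^35 / 2^n → 0.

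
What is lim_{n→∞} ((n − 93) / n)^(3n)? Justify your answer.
lim = e^(−279)

Rewrite as (1 − 93/n)^(3n). By the standard limit (1 + x/n)^n → e^x, we have (1 − 93/n)^n → e^(−93), and raising to the 3rd power gives e^(−279).
More precisely, ln[(1 − 93/n)^(3n)] = 3n · ln(1 − 93/n) = 3n · (-93/n + O(1/n^2)) = -279 + O(1/n) → -279.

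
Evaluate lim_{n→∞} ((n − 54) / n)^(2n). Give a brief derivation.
lim = e^(−108)

Rewrite as (1 − 54/n)^(2n). By the standard limit (1 + x/n)^n → e^x, we have (1 − 54/n)^n → e^(−54), and raising to the 2nd power gives e^(−108).
More precisely, ln[(1 − 54/n)^(2n)] = 2n · ln(1 − 54/n) = 2n · (-54/n + O(1/n^2)) = -108 + O(1/n) → -108.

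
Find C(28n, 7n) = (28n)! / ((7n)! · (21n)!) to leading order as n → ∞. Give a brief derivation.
C(28n, 7n) ~ (256/27)^(7n) · sqrt(2/(3π·7n))

Write N = 7n. Apply Stirling to each factorial:
  (4N)! ~ sqrt(2π·4N) · (4N/e)^(4N),
  N! ~ sqrt(2π N) · (N/e)^N,
  (3N)! ~ sqrt(2π·3N) · (3N/e)^(3N).
The exponential factors combine to (4N)^(4N) / (N^N · (3N)^(3N)) = 4^(4N)/3^(3N) = (4^4/3^3)^N = (256/27)^N.
The square-root prefactors combine to sqrt(2π·4N) / (sqrt(2π N)·sqrt(2π·3N)) = sqrt(4 / (2π·3·N)) = sqrt(2/(3π·7n)).
Substituting N = 7n: C(28n, 7n) ~ (256/27)^(7n) · sqrt(2/(3π·7n)).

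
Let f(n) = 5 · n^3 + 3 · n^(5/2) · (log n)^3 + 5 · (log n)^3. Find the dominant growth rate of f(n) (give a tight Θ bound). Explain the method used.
f(n) ∈ Θ(n^3)

Compare the terms by growth order. For large n, n^a · (log n)^b dominates n^a' · (log n)^b' iff a > a', or (a = a' and b > b'). Ranking the 3 terms shows the dominant one is 5 · n^3. Hence f(n) ∈ Θ(n^3).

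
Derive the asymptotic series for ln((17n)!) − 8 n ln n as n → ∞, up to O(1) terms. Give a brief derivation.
ln((17n)!) − 8 n ln n = 9 n ln n + 17(ln 17 − 1) n + (1/2) ln(2π·17n) + O(1/n)

Stirling: ln((17n)!) = 17n ln(17n) − 17n + (1/2) ln(2π·17n) + O(1/n).
Expand 17n ln(17n) = 17n (ln n + ln 17) = 17n ln n + 17n ln 17.
Subtract 8n ln n: leading term is (17 − 8) n ln n = 9 n ln n. The next term is 17n ln 17 − 17n = 17(ln 17 − 1) n. Then the (1/2) ln(2π·17n) correction.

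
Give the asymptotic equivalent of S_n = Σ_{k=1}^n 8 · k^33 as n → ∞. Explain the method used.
S_n ~ 4 · n^34 / 17

By integral comparison (Euler-Maclaurin), Σ_{k=1}^n 8 · k^33 = 8 · ∫_0^n x^33 dx + O(n^33) = 8 · n^34/34 = 4 · n^34 / 17 + O(n^33). (Equivalently, Faulhaber's formula gives the same leading term.)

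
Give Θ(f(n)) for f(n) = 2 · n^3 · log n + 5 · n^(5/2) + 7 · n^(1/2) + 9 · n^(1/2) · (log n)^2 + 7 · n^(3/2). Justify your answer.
f(n) ∈ Θ(n^3 · log n)

Compare the terms by growth order. For large n, n^a · (log n)^b dominates n^a' · (log n)^b' iff a > a', or (a = a' and b > b'). Ranking the 5 terms shows the dominant one is 2 · n^3 · log n. Hence f(n) ∈ Θ(n^3 · log n).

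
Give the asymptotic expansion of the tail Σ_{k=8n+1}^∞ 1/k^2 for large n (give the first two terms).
Σ_{k>8n} 1/k^2 = 1/(1 · (8n)) − 1/(2 · (8n)^2) + O(1/(8n)^3)

Compare to the integral: ∫_{8n}^∞ x^(−2) dx = [−x^(−1)/1]_{8n}^∞ = 1/((2−1)·(8n)). The Euler-Maclaurin correction adds −f(8n)/2 = −1/(2·(8n)^2). Euler-Maclaurin then gives
  Σ_{k>8n} 1/k^2 = ∫_{8n}^∞ dx/x^2 − 1/(2·(8n)^2) + O(1/(8n)^3).
(Equivalently this is ζ(2) − Σ_{k≤8n} 1/k^2.)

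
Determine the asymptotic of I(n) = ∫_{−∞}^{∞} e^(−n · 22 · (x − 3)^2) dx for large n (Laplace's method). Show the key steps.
I(n) = sqrt(π/(22n))

Here φ(x) = 22 · (x − 3)^2 has its unique minimum at x* = 3 with φ(x*) = 0 and φ''(x*) = 44. Laplace's method gives
  I(n) ~ e^(−n φ(x*)) · sqrt(2π / (n · φ''(x*))) = sqrt(2π / (44n)) = sqrt(π/(22n)).
This is exact: substituting u = (x − 3)·sqrt(22n) gives I(n) = (1/sqrt(22n)) ∫_{−∞}^{∞} e^(−u^2) du = sqrt(π/(22n)).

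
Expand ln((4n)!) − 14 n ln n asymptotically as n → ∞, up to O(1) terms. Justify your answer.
ln((4n)!) − 14 n ln n = −10 n ln n + 4(ln 4 − 1) n + (1/2) ln(2π·4n) + O(1/n)

Stirling: ln((4n)!) = 4n ln(4n) − 4n + (1/2) ln(2π·4n) + O(1/n).
Expand 4n ln(4n) = 4n (ln n + ln 4) = 4n ln n + 4n ln 4.
Subtract 14n ln n: leading term is (4 − 14) n ln n = −10 n ln n. The next term is 4n ln 4 − 4n = 4(ln 4 − 1) n. Then the (1/2) ln(2π·4n) correction.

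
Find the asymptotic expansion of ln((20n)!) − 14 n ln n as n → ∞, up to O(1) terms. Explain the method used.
ln((20n)!) − 14 n ln n = 6 n ln n + 20(ln 20 − 1) n + (1/2) ln(2π·20n) + O(1/n)

Stirling: ln((20n)!) = 20n ln(20n) − 20n + (1/2) ln(2π·20n) + O(1/n).
Expand 20n ln(20n) = 20n (ln n + ln 20) = 20n ln n + 20n ln 20.
Subtract 14n ln n: leading term is (20 − 14) n ln n = 6 n ln n. The next term is 20n ln 20 − 20n = 20(ln 20 − 1) n. Then the (1/2) ln(2π·20n) correction.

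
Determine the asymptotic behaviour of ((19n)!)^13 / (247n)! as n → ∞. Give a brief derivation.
((19n)!)^13/(247n)! ~ ((2π·19n)^(12/2) / sqrt(13)) · 13^(−13·19n)  →  0

Write N = 19n. Stirling: N! ~ sqrt(2π N)(N/e)^N and (13N)! ~ sqrt(2π·13N)·(13N/e)^(13N).
  (N!)^13/(13N)! ~ (2π N)^(13/2) (N/e)^(13N) / [sqrt(2π·13N) (13N/e)^(13N)]
     = (2π N)^(13/2) / sqrt(2π·13N) · (N/(13N))^(13N)
     = (2π N)^((13−1)/2) / sqrt(13) · 13^(−13N).
Since 13^13 > 1, the factor 13^(−13N) decays exponentially, so the ratio → 0. Substituting N = 19n gives the stated form.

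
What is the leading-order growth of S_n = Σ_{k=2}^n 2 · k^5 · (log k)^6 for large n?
S_n ~ n^6 · (log n)^6 / 3

By integral comparison, S_n = ∫_1^n 2 · x^5 · (log x)^6 dx + O(n^5 · (log n)^6). For the integral, the leading term of ∫_1^n x^5 (log x)^6 dx is n^6/6 · (log n)^6 (by repeated integration by parts; each step lowers the log-exponent and produces a relatively O(1/log n) correction). Hence S_n ~ n^6 · (log n)^6 / 3.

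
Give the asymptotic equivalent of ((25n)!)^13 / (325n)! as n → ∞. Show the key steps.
((25n)!)^13/(325n)! ~ ((2π·25n)^(12/2) / sqrt(13)) · 13^(−13·25n)  →  0

Write N = 25n. Stirling: N! ~ sqrt(2π N)(N/e)^N and (13N)! ~ sqrt(2π·13N)·(13N/e)^(13N).
  (N!)^13/(13N)! ~ (2π N)^(13/2) (N/e)^(13N) / [sqrt(2π·13N) (13N/e)^(13N)]
     = (2π N)^(13/2) / sqrt(2π·13N) · (N/(13N))^(13N)
     = (2π N)^((13−1)/2) / sqrt(13) · 13^(−13N).
Since 13^13 > 1, the factor 13^(−13N) decays exponentially, so the ratio → 0. Substituting N = 25n gives the stated form.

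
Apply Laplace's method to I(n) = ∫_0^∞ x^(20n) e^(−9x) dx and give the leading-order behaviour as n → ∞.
I(n) ~ (sqrt(2π·20n) / 9) · (20n/(9e))^(20n)

Write the integrand as exp(20n ln x − 9x) and set f(x) = 20n ln x − 9x. Then f'(x) = 20n/x − 9 = 0 at x* = 20n/9, and f''(x*) = −20n/x*^2 = −9^2/(20n). Laplace's method (interior maximum) gives
  I(n) ~ e^(f(x*)) · sqrt(2π / |f''(x*)|)
        = exp(20n ln(20n/9) − 20n) · sqrt(2π · 20n / 9^2)
        = (20n/9)^(20n) e^(−20n) · sqrt(2π·20n) / 9
        = (sqrt(2π·20n) / 9) · (20n/(9e))^(20n).
This matches Γ(20n+1)/9^(20n+1) with Stirling applied to Γ.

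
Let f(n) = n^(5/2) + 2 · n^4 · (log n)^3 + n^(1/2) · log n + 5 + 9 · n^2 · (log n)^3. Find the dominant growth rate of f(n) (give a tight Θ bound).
f(n) ∈ Θ(n^4 · (log n)^3)

Compare the terms by growth order. For large n, n^a · (log n)^b dominates n^a' · (log n)^b' iff a > a', or (a = a' and b > b'). Ranking the 5 terms shows the dominant one is 2 · n^4 · (log n)^3. Hence f(n) ∈ Θ(n^4 · (log n)^3).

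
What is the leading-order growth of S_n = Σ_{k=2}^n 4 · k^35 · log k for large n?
S_n ~ n^36 log n / 9 − n^36 / 324

By integral comparison, S_n = ∫_1^n 4 · x^35 · log x dx + O(n^35 · log n). For the integral, ∫ x^35 log x dx = n^36 log n / 36 − n^36/1296 (integration by parts). Hence S_n ~ n^36 log n / 9 − n^36 / 324.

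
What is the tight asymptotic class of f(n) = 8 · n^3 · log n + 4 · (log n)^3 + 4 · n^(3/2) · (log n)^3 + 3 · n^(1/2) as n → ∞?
f(n) ∈ Θ(n^3 · log n)

Compare the terms by growth order. For large n, n^a · (log n)^b dominates n^a' · (log n)^b' iff a > a', or (a = a' and b > b'). Ranking the 4 terms shows the dominant one is 8 · n^3 · log n. Hence f(n) ∈ Θ(n^3 · log n).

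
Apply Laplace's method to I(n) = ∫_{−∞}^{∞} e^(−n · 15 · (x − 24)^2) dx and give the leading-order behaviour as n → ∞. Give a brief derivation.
I(n) = sqrt(π/(15n))

Here φ(x) = 15 · (x − 24)^2 has its unique minimum at x* = 24 with φ(x*) = 0 and φ''(x*) = 30. Laplace's method gives
  I(n) ~ e^(−n φ(x*)) · sqrt(2π / (n · φ''(x*))) = sqrt(2π / (30n)) = sqrt(π/(15n)).
This is exact: substituting u = (x − 24)·sqrt(15n) gives I(n) = (1/sqrt(15n)) ∫_{−∞}^{∞} e^(−u^2) du = sqrt(π/(15n)).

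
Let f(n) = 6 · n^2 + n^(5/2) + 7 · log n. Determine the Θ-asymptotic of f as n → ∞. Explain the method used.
f(n) ∈ Θ(n^(5/2))

Compare the terms by growth order. For large n, n^a · (log n)^b dominates n^a' · (log n)^b' iff a > a', or (a = a' and b > b'). Ranking the 3 terms shows the dominant one is n^(5/2). Hence f(n) ∈ Θ(n^(5/2)).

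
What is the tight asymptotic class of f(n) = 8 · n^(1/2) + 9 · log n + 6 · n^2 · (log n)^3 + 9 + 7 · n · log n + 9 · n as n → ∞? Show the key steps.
f(n) ∈ Θ(n^2 · (log n)^3)

Compare the terms by growth order. For large n, n^a · (log n)^b dominates n^a' · (log n)^b' iff a > a', or (a = a' and b > b'). Ranking the 6 terms shows the dominant one is 6 · n^2 · (log n)^3. Hence f(n) ∈ Θ(n^2 · (log n)^3).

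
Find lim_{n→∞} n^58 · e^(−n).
lim = 0

Exponentials with base > 1 dominate every fixed polynomial: for any fixed c, n^c / e^n → 0 as n → ∞ (e.g. by the ratio test, or since e^n grows faster than any power of n). Hence n^58 · e^(−n) = n^58 / e^n → 0.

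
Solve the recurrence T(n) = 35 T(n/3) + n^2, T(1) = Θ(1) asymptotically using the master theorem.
T(n) = Θ(n^(log_3 35))

Master theorem: compare f(n) = n^2 to n^(log_3 35) where log_3 35 ≈ 3.236. Since 2 < log_3 35, we have f(n) = O(n^(log_3 35 − ε)) for some ε > 0 — Case 1. Hence T(n) = Θ(n^(log_3 35)).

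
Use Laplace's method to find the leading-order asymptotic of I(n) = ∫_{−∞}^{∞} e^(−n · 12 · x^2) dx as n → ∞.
I(n) = sqrt(π/(12n))

Here φ(x) = 12 · x^2 has its unique minimum at x* = 0 with φ(x*) = 0 and φ''(x*) = 24. Laplace's method gives
  I(n) ~ e^(−n φ(x*)) · sqrt(2π / (n · φ''(x*))) = sqrt(2π / (24n)) = sqrt(π/(12n)).
This is exact: substituting u = (x − 0)·sqrt(12n) gives I(n) = (1/sqrt(12n)) ∫_{−∞}^{∞} e^(−u^2) du = sqrt(π/(12n)).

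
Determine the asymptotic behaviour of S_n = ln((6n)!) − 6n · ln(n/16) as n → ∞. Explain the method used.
S_n ~ 6n · (ln 96 − 1) + O(ln n)

Stirling: ln((6n)!) = 6n ln(6n) − 6n + O(ln n).
  S_n = 6n ln(6n) − 6n − 6n ln(n/16) + O(ln n)
      = 6n ln(6n) − 6n ln n + 6n ln 16 − 6n + O(ln n)
      = 6n ln 6 + 6n ln 16 − 6n + O(ln n)
      = 6n (ln 96 − 1) + O(ln n).
Numerically ln(96) − 1 ≈ 3.5643.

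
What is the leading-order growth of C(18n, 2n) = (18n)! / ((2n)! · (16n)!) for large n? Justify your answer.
C(18n, 2n) ~ (387420489/16777216)^(2n) · sqrt(9/(16π·2n))

Write N = 2n. Apply Stirling to each factorial:
  (9N)! ~ sqrt(2π·9N) · (9N/e)^(9N),
  N! ~ sqrt(2π N) · (N/e)^N,
  (8N)! ~ sqrt(2π·8N) · (8N/e)^(8N).
The exponential factors combine to (9N)^(9N) / (N^N · (8N)^(8N)) = 9^(9N)/8^(8N) = (9^9/8^8)^N = (387420489/16777216)^N.
The square-root prefactors combine to sqrt(2π·9N) / (sqrt(2π N)·sqrt(2π·8N)) = sqrt(9 / (2π·8·N)) = sqrt(9/(16π·2n)).
Substituting N = 2n: C(18n, 2n) ~ (387420489/16777216)^(2n) · sqrt(9/(16π·2n)).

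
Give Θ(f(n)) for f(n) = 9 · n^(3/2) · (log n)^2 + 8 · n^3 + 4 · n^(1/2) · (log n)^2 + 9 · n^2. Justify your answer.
f(n) ∈ Θ(n^3)

Compare the terms by growth order. For large n, n^a · (log n)^b dominates n^a' · (log n)^b' iff a > a', or (a = a' and b > b'). Ranking the 4 terms shows the dominant one is 8 · n^3. Hence f(n) ∈ Θ(n^3).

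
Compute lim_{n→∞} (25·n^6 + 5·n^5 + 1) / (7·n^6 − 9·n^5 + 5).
lim = 25/7

For large n the leading n^6 terms dominate both numerator and denominator. Dividing top and bottom by n^6, every other term tends to 0, leaving 25/7.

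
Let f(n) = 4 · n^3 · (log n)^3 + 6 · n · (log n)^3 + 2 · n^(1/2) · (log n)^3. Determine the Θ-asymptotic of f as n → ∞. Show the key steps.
f(n) ∈ Θ(n^3 · (log n)^3)

Compare the terms by growth order. For large n, n^a · (log n)^b dominates n^a' · (log n)^b' iff a > a', or (a = a' and b > b'). Ranking the 3 terms shows the dominant one is 4 · n^3 · (log n)^3. Hence f(n) ∈ Θ(n^3 · (log n)^3).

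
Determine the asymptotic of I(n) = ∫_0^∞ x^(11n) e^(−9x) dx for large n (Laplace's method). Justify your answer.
I(n) ~ (sqrt(2π·11n) / 9) · (11n/(9e))^(11n)

Write the integrand as exp(11n ln x − 9x) and set f(x) = 11n ln x − 9x. Then f'(x) = 11n/x − 9 = 0 at x* = 11n/9, and f''(x*) = −11n/x*^2 = −9^2/(11n). Laplace's method (interior maximum) gives
  I(n) ~ e^(f(x*)) · sqrt(2π / |f''(x*)|)
        = exp(11n ln(11n/9) − 11n) · sqrt(2π · 11n / 9^2)
        = (11n/9)^(11n) e^(−11n) · sqrt(2π·11n) / 9
        = (sqrt(2π·11n) / 9) · (11n/(9e))^(11n).
This matches Γ(11n+1)/9^(11n+1) with Stirling applied to Γ.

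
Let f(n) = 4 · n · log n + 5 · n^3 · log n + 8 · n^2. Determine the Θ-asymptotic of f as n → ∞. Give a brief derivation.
f(n) ∈ Θ(n^3 · log n)

Compare the terms by growth order. For large n, n^a · (log n)^b dominates n^a' · (log n)^b' iff a > a', or (a = a' and b > b'). Ranking the 3 terms shows the dominant one is 5 · n^3 · log n. Hence f(n) ∈ Θ(n^3 · log n).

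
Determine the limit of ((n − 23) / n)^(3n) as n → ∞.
lim = e^(−69)

Rewrite as (1 − 23/n)^(3n). By the standard limit (1 + x/n)^n → e^x, we have (1 − 23/n)^n → e^(−23), and raising to the 3rd power gives e^(−69).
More precisely, ln[(1 − 23/n)^(3n)] = 3n · ln(1 − 23/n) = 3n · (-23/n + O(1/n^2)) = -69 + O(1/n) → -69.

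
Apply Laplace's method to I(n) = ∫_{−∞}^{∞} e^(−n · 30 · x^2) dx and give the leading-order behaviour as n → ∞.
I(n) = sqrt(π/(30n))

Here φ(x) = 30 · x^2 has its unique minimum at x* = 0 with φ(x*) = 0 and φ''(x*) = 60. Laplace's method gives
  I(n) ~ e^(−n φ(x*)) · sqrt(2π / (n · φ''(x*))) = sqrt(2π / (60n)) = sqrt(π/(30n)).
This is exact: substituting u = (x − 0)·sqrt(30n) gives I(n) = (1/sqrt(30n)) ∫_{−∞}^{∞} e^(−u^2) du = sqrt(π/(30n)).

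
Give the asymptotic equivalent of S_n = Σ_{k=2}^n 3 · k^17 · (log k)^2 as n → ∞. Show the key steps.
S_n ~ n^18 · (log n)^2 / 6

By integral comparison, S_n = ∫_1^n 3 · x^17 · (log x)^2 dx + O(n^17 · (log n)^2). For the integral, the leading term of ∫_1^n x^17 (log x)^2 dx is n^18/18 · (log n)^2 (by repeated integration by parts; each step lowers the log-exponent and produces a relatively O(1/log n) correction). Hence S_n ~ n^18 · (log n)^2 / 6.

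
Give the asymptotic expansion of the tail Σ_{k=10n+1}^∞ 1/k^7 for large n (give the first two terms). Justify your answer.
Σ_{k>10n} 1/k^7 = 1/(6 · (10n)^6) − 1/(2 · (10n)^7) + O(1/(10n)^8)

Compare to the integral: ∫_{10n}^∞ x^(−7) dx = [−x^(−6)/6]_{10n}^∞ = 1/((7−1)·(10n)^6). The Euler-Maclaurin correction adds −f(10n)/2 = −1/(2·(10n)^7). Euler-Maclaurin then gives
  Σ_{k>10n} 1/k^7 = ∫_{10n}^∞ dx/x^7 − 1/(2·(10n)^7) + O(1/(10n)^8).
(Equivalently this is ζ(7) − Σ_{k≤10n} 1/k^7.)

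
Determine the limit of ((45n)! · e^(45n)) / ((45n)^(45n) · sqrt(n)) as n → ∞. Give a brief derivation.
lim = sqrt(2π·45)

Stirling: (45n)! ~ sqrt(2π·45n) · (45n/e)^(45n). Hence
  (45n)! · e^(45n) / (45n)^(45n) ~ sqrt(2π·45n).
Dividing by sqrt(n): sqrt(2π·45n) / sqrt(n) = sqrt(2π·45) · n^((1−1)/2), so the limit is sqrt(2π·45).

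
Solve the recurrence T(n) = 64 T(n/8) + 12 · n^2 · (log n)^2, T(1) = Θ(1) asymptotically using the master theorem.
T(n) = Θ(n^2 · (log n)^3)

Here log_8 64 = 2 and f(n) = 12 · n^2 · (log n)^2 = Θ(n^(log_8 64) · (log n)^2). This is the extended Case 2 of the master theorem (f matches the critical exponent up to log factors), giving T(n) = Θ(n^(log_8 64) · (log n)^(2+1)) = Θ(n^2 · (log n)^3).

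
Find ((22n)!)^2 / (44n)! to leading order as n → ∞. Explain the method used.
((22n)!)^2/(44n)! ~ ((2π·22n)^(1/2) / sqrt(2)) · 2^(−2·22n)  →  0

Write N = 22n. Stirling: N! ~ sqrt(2π N)(N/e)^N and (2N)! ~ sqrt(2π·2N)·(2N/e)^(2N).
  (N!)^2/(2N)! ~ (2π N)^(2/2) (N/e)^(2N) / [sqrt(2π·2N) (2N/e)^(2N)]
     = (2π N)^(2/2) / sqrt(2π·2N) · (N/(2N))^(2N)
     = (2π N)^((2−1)/2) / sqrt(2) · 2^(−2N).
Since 2^2 > 1, the factor 2^(−2N) decays exponentially, so the ratio → 0. Substituting N = 22n gives the stated form.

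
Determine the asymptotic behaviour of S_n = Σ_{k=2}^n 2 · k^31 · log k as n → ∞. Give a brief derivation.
S_n ~ n^32 log n / 16 − n^32 / 512

By integral comparison, S_n = ∫_1^n 2 · x^31 · log x dx + O(n^31 · log n). For the integral, ∫ x^31 log x dx = n^32 log n / 32 − n^32/1024 (integration by parts). Hence S_n ~ n^32 log n / 16 − n^32 / 512.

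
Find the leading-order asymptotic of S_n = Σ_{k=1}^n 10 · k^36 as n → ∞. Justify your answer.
S_n ~ 10 · n^37 / 37

By integral comparison (Euler-Maclaurin), Σ_{k=1}^n 10 · k^36 = 10 · ∫_0^n x^36 dx + O(n^36) = 10 · n^37/37 + O(n^36). (Equivalently, Faulhaber's formula gives the same leading term.)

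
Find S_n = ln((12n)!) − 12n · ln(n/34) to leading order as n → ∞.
S_n ~ 12n · (ln 408 − 1) + O(ln n)

Stirling: ln((12n)!) = 12n ln(12n) − 12n + O(ln n).
  S_n = 12n ln(12n) − 12n − 12n ln(n/34) + O(ln n)
      = 12n ln(12n) − 12n ln n + 12n ln 34 − 12n + O(ln n)
      = 12n ln 12 + 12n ln 34 − 12n + O(ln n)
      = 12n (ln 408 − 1) + O(ln n).
Numerically ln(408) − 1 ≈ 5.0113.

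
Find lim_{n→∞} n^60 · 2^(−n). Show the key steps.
lim = 0

Exponentials with base > 1 dominate every fixed polynomial: for any fixed c, n^c / 2^n → 0 as n → ∞ (e.g. by the ratio test, or by writing 2^n = e^(n ln 2) and noting e^(n ln 2) / n^c → ∞). Hence n^60 · 2^(−n) = n^60 / 2^n → 0.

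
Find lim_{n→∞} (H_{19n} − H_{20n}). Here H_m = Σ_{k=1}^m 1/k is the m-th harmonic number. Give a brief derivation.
lim = ln(19/20)

Euler-Maclaurin gives H_m = ln m + γ + 1/(2m) + O(1/m^2). The γ and O(1/m) terms cancel in the difference:
  H_{19n} − H_{20n} = ln(19n) − ln(20n) + O(1/n) = ln(19/20) + O(1/n).
Hence the limit is ln(19/20).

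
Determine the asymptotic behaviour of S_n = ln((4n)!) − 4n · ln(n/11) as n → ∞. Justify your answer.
S_n ~ 4n · (ln 44 − 1) + O(ln n)

Stirling: ln((4n)!) = 4n ln(4n) − 4n + O(ln n).
  S_n = 4n ln(4n) − 4n − 4n ln(n/11) + O(ln n)
      = 4n ln(4n) − 4n ln n + 4n ln 11 − 4n + O(ln n)
      = 4n ln 4 + 4n ln 11 − 4n + O(ln n)
      = 4n (ln 44 − 1) + O(ln n).
Numerically ln(44) − 1 ≈ 2.7842.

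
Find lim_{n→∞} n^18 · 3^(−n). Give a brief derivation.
lim = 0

Exponentials with base > 1 dominate every fixed polynomial: for any fixed c, n^c / 3^n → 0 as n → ∞ (e.g. by the ratio test, or by writing 3^n = e^(n ln 3) and noting e^(n ln 3) / n^c → ∞). Hence n^18 · 3^(−n) = n^18 / 3^n → 0.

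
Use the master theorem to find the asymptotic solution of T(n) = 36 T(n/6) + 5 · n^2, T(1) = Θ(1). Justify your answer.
T(n) = Θ(n^2 log n)

log_6 36 = 2, and f(n) = 5 · n^2 = Θ(n^(log_6 36)). This is Case 2 of the master theorem: T(n) = Θ(f(n) · log n) = Θ(n^2 log n).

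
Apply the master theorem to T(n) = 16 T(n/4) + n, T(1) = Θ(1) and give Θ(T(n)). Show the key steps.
T(n) = Θ(n^2)

Master theorem: compare f(n) = n to n^(log_4 16) where log_4 16 = 2. Since 1 < log_4 16, we have f(n) = O(n^(log_4 16 − ε)) for some ε > 0 — Case 1. Hence T(n) = Θ(n^(log_4 16)) = Θ(n^2).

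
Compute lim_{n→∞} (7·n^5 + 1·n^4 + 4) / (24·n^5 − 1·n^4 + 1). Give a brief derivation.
lim = 7/24

For large n the leading n^5 terms dominate both numerator and denominator. Dividing top and bottom by n^5, every other term tends to 0, leaving 7/24.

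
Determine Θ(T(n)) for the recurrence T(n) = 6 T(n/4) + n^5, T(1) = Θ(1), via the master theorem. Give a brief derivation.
T(n) = Θ(n^5)

log_4 6 ≈ 1.292. f(n) = n^5 dominates n^(log_4 6) since 5 > 1.292, and the regularity condition a·f(n/b) = 6·(n/4)^5 = (6/1024)·n^5 ≤ c·f(n) holds with c = 6/1024 ≈ 0.00586 < 1. So this is Case 3: T(n) = Θ(f(n)) = Θ(n^5).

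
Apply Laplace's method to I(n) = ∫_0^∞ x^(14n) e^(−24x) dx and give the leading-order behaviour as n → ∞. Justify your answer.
I(n) ~ (sqrt(2π·14n) / 24) · (14n/(24e))^(14n)

Write the integrand as exp(14n ln x − 24x) and set f(x) = 14n ln x − 24x. Then f'(x) = 14n/x − 24 = 0 at x* = 14n/24, and f''(x*) = −14n/x*^2 = −24^2/(14n). Laplace's method (interior maximum) gives
  I(n) ~ e^(f(x*)) · sqrt(2π / |f''(x*)|)
        = exp(14n ln(14n/24) − 14n) · sqrt(2π · 14n / 24^2)
        = (14n/24)^(14n) e^(−14n) · sqrt(2π·14n) / 24
        = (sqrt(2π·14n) / 24) · (14n/(24e))^(14n).
This matches Γ(14n+1)/24^(14n+1) with Stirling applied to Γ.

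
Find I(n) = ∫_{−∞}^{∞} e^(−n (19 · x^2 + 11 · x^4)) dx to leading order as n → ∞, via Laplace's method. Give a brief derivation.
I(n) ~ sqrt(π/(19n))

φ(x) = 19 · x^2 + 11 · x^4 has its unique global minimum at x* = 0 (since φ'(x) = 38x + 44x^3 = 0 only at x = 0 for real x with both coefficients positive, and φ → ∞ as |x| → ∞). At x* = 0, φ(0) = 0 and φ''(0) = 38. Laplace's method then gives
  I(n) ~ sqrt(2π / (n · φ''(0))) · e^(−n φ(0)) = sqrt(2π / (38n)) = sqrt(π/(19n)).
The 11 · x^4 term contributes only at subleading order (an O(1/n) relative correction).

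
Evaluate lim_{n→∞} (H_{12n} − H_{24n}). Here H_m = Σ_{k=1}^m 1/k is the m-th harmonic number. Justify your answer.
lim = ln(12/24) = −ln 2

Euler-Maclaurin gives H_m = ln m + γ + 1/(2m) + O(1/m^2). The γ and O(1/m) terms cancel in the difference:
  H_{12n} − H_{24n} = ln(12n) − ln(24n) + O(1/n) = ln(12/24) + O(1/n).
Hence the limit is ln(12/24) = −ln 2.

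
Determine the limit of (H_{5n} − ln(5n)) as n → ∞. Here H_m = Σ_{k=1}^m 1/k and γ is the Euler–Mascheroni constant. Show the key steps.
lim = γ

By Euler-Maclaurin, H_m = ln m + γ + O(1/m). So
  H_{5n} − ln(5n) = ln(5n) + γ − ln(5n) + O(1/n)
                       = ln(5/5) + γ + O(1/n).
Hence the limit is γ (since ln 1 = 0).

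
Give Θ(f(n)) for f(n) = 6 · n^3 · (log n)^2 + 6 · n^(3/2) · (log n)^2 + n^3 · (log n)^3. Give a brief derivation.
f(n) ∈ Θ(n^3 · (log n)^3)

Compare the terms by growth order. For large n, n^a · (log n)^b dominates n^a' · (log n)^b' iff a > a', or (a = a' and b > b'). Ranking the 3 terms shows the dominant one is n^3 · (log n)^3. Hence f(n) ∈ Θ(n^3 · (log n)^3).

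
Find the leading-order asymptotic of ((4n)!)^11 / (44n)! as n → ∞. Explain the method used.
((4n)!)^11/(44n)! ~ ((2π·4n)^(10/2) / sqrt(11)) · 11^(−11·4n)  →  0

Write N = 4n. Stirling: N! ~ sqrt(2π N)(N/e)^N and (11N)! ~ sqrt(2π·11N)·(11N/e)^(11N).
  (N!)^11/(11N)! ~ (2π N)^(11/2) (N/e)^(11N) / [sqrt(2π·11N) (11N/e)^(11N)]
     = (2π N)^(11/2) / sqrt(2π·11N) · (N/(11N))^(11N)
     = (2π N)^((11−1)/2) / sqrt(11) · 11^(−11N).
Since 11^11 > 1, the factor 11^(−11N) decays exponentially, so the ratio → 0. Substituting N = 4n gives the stated form.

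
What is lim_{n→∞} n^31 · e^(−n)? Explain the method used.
lim = 0

Exponentials with base > 1 dominate every fixed polynomial: for any fixed c, n^c / e^n → 0 as n → ∞ (e.g. by the ratio test, or since e^n grows faster than any power of n). Hence n^31 · e^(−n) = n^31 / e^n → 0.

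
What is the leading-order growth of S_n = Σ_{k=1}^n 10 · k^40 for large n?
S_n ~ 10 · n^41 / 41

By integral comparison (Euler-Maclaurin), Σ_{k=1}^n 10 · k^40 = 10 · ∫_0^n x^40 dx + O(n^40) = 10 · n^41/41 + O(n^40). (Equivalently, Faulhaber's formula gives the same leading term.)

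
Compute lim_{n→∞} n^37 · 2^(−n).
lim = 0

Exponentials with base > 1 dominate every fixed polynomial: for any fixed c, n^c / 2^n → 0 as n → ∞ (e.g. by the ratio test, or by writing 2^n = e^(n ln 2) and noting e^(n ln 2) / n^c → ∞). Hence n^37 · 2^(−n) = n^37 / 2^n → 0.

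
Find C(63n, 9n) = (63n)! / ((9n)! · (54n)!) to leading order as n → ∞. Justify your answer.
C(63n, 9n) ~ (823543/46656)^(9n) · sqrt(7/(12π·9n))

Write N = 9n. Apply Stirling to each factorial:
  (7N)! ~ sqrt(2π·7N) · (7N/e)^(7N),
  N! ~ sqrt(2π N) · (N/e)^N,
  (6N)! ~ sqrt(2π·6N) · (6N/e)^(6N).
The exponential factors combine to (7N)^(7N) / (N^N · (6N)^(6N)) = 7^(7N)/6^(6N) = (7^7/6^6)^N = (823543/46656)^N.
The square-root prefactors combine to sqrt(2π·7N) / (sqrt(2π N)·sqrt(2π·6N)) = sqrt(7 / (2π·6·N)) = sqrt(7/(12π·9n)).
Substituting N = 9n: C(63n, 9n) ~ (823543/46656)^(9n) · sqrt(7/(12π·9n)).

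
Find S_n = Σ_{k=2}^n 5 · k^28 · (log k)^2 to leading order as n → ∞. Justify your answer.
S_n ~ 5 · n^29 · (log n)^2 / 29

By integral comparison, S_n = ∫_1^n 5 · x^28 · (log x)^2 dx + O(n^28 · (log n)^2). For the integral, the leading term of ∫_1^n x^28 (log x)^2 dx is n^29/29 · (log n)^2 (by repeated integration by parts; each step lowers the log-exponent and produces a relatively O(1/log n) correction). Hence S_n ~ 5 · n^29 · (log n)^2 / 29.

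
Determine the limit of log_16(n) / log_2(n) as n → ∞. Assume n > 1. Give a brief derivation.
lim = ln(2) / ln(16) = log_16(2)

Change of base: log_16(n) = ln n / ln 16 and log_2(n) = ln n / ln 2. The ratio is (ln n / ln 16) · (ln 2 / ln n) = ln 2 / ln 16, a constant independent of n. So the limit is ln 2 / ln 16 = log_16(2).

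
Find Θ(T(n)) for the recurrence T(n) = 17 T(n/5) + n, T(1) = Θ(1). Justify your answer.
T(n) = Θ(n^(log_5 17))

Master theorem: compare f(n) = n to n^(log_5 17) where log_5 17 ≈ 1.760. Since 1 < log_5 17, we have f(n) = O(n^(log_5 17 − ε)) for some ε > 0 — Case 1. Hence T(n) = Θ(n^(log_5 17)).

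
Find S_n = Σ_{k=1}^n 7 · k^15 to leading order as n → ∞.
S_n ~ 7 · n^16 / 16

By integral comparison (Euler-Maclaurin), Σ_{k=1}^n 7 · k^15 = 7 · ∫_0^n x^15 dx + O(n^15) = 7 · n^16/16 + O(n^15). (Equivalently, Faulhaber's formula gives the same leading term.)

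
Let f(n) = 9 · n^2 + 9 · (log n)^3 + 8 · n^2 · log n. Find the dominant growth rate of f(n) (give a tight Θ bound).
f(n) ∈ Θ(n^2 · log n)

Compare the terms by growth order. For large n, n^a · (log n)^b dominates n^a' · (log n)^b' iff a > a', or (a = a' and b > b'). Ranking the 3 terms shows the dominant one is 8 · n^2 · log n. Hence f(n) ∈ Θ(n^2 · log n).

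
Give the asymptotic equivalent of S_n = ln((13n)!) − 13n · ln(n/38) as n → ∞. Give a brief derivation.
S_n ~ 13n · (ln 494 − 1) + O(ln n)

Stirling: ln((13n)!) = 13n ln(13n) − 13n + O(ln n).
  S_n = 13n ln(13n) − 13n − 13n ln(n/38) + O(ln n)
      = 13n ln(13n) − 13n ln n + 13n ln 38 − 13n + O(ln n)
      = 13n ln 13 + 13n ln 38 − 13n + O(ln n)
      = 13n (ln 494 − 1) + O(ln n).
Numerically ln(494) − 1 ≈ 5.2025.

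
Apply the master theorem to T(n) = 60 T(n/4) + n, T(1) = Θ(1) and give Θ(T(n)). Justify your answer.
T(n) = Θ(n^(log_4 60))

Master theorem: compare f(n) = n to n^(log_4 60) where log_4 60 ≈ 2.953. Since 1 < log_4 60, we have f(n) = O(n^(log_4 60 − ε)) for some ε > 0 — Case 1. Hence T(n) = Θ(n^(log_4 60)).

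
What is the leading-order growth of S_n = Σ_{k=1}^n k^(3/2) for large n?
S_n ~ (2/5) · n^(5/2)

Integral comparison: Σ_{k=1}^n k^(3/2) = ∫_0^n x^(3/2) dx + O(n^(3/2)). The integral is n^(1 + 3/2) / (1 + 3/2) = n^((3+2)/2) / ((3+2)/2) = (2/5) · n^(5/2).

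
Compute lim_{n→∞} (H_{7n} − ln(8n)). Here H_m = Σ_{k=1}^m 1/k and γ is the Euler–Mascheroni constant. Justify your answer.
lim = ln(7/8) + γ

By Euler-Maclaurin, H_m = ln m + γ + O(1/m). So
  H_{7n} − ln(8n) = ln(7n) + γ − ln(8n) + O(1/n)
                       = ln(7/8) + γ + O(1/n).
Hence the limit is ln(7/8) + γ.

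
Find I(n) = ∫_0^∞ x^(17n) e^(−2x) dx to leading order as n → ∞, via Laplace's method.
I(n) ~ (sqrt(2π·17n) / 2) · (17n/(2e))^(17n)

Write the integrand as exp(17n ln x − 2x) and set f(x) = 17n ln x − 2x. Then f'(x) = 17n/x − 2 = 0 at x* = 17n/2, and f''(x*) = −17n/x*^2 = −2^2/(17n). Laplace's method (interior maximum) gives
  I(n) ~ e^(f(x*)) · sqrt(2π / |f''(x*)|)
        = exp(17n ln(17n/2) − 17n) · sqrt(2π · 17n / 2^2)
        = (17n/2)^(17n) e^(−17n) · sqrt(2π·17n) / 2
        = (sqrt(2π·17n) / 2) · (17n/(2e))^(17n).
This matches Γ(17n+1)/2^(17n+1) with Stirling applied to Γ.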